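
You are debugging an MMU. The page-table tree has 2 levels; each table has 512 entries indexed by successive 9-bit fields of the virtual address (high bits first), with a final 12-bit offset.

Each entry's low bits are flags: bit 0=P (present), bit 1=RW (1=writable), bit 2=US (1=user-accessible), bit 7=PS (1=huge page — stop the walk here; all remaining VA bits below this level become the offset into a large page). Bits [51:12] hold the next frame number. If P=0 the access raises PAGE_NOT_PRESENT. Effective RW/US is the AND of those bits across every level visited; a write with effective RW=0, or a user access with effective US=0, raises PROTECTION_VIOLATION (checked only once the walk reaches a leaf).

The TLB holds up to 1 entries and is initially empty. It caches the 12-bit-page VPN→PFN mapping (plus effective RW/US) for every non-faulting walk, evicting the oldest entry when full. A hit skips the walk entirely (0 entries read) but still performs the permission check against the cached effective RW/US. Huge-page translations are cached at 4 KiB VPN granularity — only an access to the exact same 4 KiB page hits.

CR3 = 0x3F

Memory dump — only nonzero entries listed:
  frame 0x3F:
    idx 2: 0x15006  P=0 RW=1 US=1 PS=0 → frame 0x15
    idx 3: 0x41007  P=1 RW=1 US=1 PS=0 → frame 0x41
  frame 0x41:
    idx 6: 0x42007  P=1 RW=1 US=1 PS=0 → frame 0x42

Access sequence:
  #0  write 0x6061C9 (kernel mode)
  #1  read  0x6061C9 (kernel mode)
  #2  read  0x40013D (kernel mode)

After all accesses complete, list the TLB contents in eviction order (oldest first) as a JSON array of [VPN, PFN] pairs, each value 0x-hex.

Per-access translation:
#0 VA=0x6061C9 (w,kernel):
  L0 @0x3F[3] → 0x41007  P=1,RW=1,US=1,PS=0
  L1 @0x41[6] → 0x42007  P=1,RW=1,US=1,PS=0
  ⇒ phys 0x421C9  [2 reads]
#1 VA=0x6061C9 (r,kernel):
  TLB hit vpn=0x606 → PA=0x421C9
#2 VA=0x40013D (r,kernel):
  L0 @0x3F[2] → 0x15006  P=0,RW=1,US=1,PS=0
  ✗ PAGE_NOT_PRESENT  [1 reads]

TLB: [["0x606", "0x42"]]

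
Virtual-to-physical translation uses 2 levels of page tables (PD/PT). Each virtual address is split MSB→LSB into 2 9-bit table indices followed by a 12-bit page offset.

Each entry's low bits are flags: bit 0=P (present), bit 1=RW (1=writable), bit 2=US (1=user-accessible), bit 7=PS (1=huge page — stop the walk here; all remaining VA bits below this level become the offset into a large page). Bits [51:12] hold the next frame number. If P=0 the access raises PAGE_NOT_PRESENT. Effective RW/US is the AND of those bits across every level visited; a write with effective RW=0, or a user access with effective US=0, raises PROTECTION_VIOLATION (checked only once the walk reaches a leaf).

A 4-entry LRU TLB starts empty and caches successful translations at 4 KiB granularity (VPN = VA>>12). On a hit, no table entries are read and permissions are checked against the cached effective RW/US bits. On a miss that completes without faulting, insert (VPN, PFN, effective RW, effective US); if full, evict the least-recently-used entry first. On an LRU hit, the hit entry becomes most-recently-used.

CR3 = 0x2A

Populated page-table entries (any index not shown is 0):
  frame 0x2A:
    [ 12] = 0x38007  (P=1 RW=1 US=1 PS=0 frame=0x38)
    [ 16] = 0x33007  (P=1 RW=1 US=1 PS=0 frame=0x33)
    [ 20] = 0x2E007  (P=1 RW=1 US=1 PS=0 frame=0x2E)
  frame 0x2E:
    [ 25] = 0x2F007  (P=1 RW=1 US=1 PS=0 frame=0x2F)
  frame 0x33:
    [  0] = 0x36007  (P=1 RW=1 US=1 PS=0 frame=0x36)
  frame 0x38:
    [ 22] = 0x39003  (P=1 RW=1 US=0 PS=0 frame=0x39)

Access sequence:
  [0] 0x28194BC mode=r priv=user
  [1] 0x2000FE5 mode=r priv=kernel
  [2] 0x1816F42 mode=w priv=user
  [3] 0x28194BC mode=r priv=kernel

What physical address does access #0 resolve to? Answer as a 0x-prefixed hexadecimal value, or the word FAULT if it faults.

Trace:
#0 VA=0x28194BC (r,user):
  lvl0: tbl 0x2A, slot 20 ⇒ 0x2E007 (P1/RW1/US1/PS0)
  lvl1: tbl 0x2E, slot 25 ⇒ 0x2F007 (P1/RW1/US1/PS0)
  ⇒ phys 0x2F4BC  [2 reads]
#1 VA=0x2000FE5 (r,kernel):
  lvl0: tbl 0x2A, slot 16 ⇒ 0x33007 (P1/RW1/US1/PS0)
  lvl1: tbl 0x33, slot 0 ⇒ 0x36007 (P1/RW1/US1/PS0)
  ⇒ phys 0x36FE5  [2 reads]
#2 VA=0x1816F42 (w,user):
  lvl0: tbl 0x2A, slot 12 ⇒ 0x38007 (P1/RW1/US1/PS0)
  lvl1: tbl 0x38, slot 22 ⇒ 0x39003 (P1/RW1/US0/PS0)
  ✗ PROTECTION_VIOLATION  [2 reads]
#3 VA=0x28194BC (r,kernel):
  TLB hit vpn=0x2819 → PA=0x2F4BC

Access #0 PA: 0x2F4BC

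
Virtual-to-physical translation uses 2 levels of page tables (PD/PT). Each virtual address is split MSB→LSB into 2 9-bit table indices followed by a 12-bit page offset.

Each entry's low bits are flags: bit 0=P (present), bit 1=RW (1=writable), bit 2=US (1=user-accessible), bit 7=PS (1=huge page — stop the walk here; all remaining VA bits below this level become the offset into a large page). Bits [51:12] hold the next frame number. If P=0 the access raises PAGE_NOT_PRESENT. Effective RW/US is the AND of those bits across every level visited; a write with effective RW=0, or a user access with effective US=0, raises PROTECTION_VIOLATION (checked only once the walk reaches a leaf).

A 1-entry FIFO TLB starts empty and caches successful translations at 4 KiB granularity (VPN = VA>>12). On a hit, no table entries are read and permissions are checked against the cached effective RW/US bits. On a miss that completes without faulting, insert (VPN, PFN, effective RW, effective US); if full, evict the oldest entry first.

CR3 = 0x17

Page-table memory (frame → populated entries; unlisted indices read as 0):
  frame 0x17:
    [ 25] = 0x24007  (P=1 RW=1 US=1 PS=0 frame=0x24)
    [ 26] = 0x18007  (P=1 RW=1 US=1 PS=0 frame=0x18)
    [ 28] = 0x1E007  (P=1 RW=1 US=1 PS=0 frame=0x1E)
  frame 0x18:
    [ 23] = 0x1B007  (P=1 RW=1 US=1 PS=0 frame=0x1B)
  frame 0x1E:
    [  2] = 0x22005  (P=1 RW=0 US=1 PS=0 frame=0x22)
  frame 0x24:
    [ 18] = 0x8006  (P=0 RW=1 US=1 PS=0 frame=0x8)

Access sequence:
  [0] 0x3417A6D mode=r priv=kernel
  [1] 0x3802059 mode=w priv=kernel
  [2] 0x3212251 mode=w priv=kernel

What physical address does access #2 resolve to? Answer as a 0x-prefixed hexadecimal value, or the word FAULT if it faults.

Walk each access:
#0 VA=0x3417A6D (r,kernel):
  L0: frame=0x17 idx=26 entry=0x18007 [P=1 RW=1 US=1 PS=0]
  L1: frame=0x18 idx=23 entry=0x1B007 [P=1 RW=1 US=1 PS=0]
  ⇒ phys 0x1BA6D  [2 reads]
#1 VA=0x3802059 (w,kernel):
  L0: frame=0x17 idx=28 entry=0x1E007 [P=1 RW=1 US=1 PS=0]
  L1: frame=0x1E idx=2 entry=0x22005 [P=1 RW=0 US=1 PS=0]
  ⇒ fault: PROTECTION_VIOLATION  — 2 lookups
#2 VA=0x3212251 (w,kernel):
  L0: frame=0x17 idx=25 entry=0x24007 [P=1 RW=1 US=1 PS=0]
  L1: frame=0x24 idx=18 entry=0x8006 [P=0 RW=1 US=1 PS=0]
  ⇒ fault: PAGE_NOT_PRESENT  — 2 lookups

Access #2 PA: FAULT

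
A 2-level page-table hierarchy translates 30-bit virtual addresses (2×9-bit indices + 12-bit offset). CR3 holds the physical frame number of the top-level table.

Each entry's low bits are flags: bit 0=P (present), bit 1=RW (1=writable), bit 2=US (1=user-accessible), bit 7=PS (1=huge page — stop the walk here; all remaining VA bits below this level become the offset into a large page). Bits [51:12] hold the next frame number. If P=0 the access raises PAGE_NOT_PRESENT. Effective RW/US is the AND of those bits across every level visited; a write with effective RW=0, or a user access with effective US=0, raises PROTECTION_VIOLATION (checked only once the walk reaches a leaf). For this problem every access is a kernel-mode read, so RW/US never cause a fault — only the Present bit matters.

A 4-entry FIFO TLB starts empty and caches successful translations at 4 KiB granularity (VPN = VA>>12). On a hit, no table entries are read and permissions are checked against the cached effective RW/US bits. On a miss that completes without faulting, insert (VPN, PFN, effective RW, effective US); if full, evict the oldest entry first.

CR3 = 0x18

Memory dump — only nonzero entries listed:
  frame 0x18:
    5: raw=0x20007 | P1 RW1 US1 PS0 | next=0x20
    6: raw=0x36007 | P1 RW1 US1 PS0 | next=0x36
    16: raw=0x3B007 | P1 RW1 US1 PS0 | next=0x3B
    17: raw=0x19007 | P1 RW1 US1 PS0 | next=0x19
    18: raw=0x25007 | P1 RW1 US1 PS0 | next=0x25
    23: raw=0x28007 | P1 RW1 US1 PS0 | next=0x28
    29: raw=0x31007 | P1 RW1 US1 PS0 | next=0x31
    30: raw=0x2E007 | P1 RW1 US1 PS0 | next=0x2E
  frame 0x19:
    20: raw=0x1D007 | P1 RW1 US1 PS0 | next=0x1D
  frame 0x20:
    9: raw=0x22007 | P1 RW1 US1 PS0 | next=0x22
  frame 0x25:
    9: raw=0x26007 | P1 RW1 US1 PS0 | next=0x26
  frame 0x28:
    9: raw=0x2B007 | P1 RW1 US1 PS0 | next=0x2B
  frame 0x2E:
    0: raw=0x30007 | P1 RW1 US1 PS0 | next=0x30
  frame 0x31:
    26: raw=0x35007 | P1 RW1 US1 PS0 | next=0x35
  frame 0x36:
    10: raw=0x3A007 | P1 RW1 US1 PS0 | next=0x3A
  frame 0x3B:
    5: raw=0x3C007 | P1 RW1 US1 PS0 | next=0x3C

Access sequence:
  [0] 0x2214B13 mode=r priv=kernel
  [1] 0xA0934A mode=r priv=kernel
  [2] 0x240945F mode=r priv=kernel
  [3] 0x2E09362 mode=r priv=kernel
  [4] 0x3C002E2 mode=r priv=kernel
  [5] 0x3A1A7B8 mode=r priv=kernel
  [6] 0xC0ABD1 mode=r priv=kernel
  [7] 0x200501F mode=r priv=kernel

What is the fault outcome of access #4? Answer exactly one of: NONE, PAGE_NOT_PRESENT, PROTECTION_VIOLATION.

Walk each access:
#0 VA=0x2214B13 (r,kernel):
  L0: frame=0x18 idx=17 entry=0x19007 [P=1 RW=1 US=1 PS=0]
  L1: frame=0x19 idx=20 entry=0x1D007 [P=1 RW=1 US=1 PS=0]
  → PA=0x1DB13  (2 entries read)
#1 VA=0xA0934A (r,kernel):
  L0: frame=0x18 idx=5 entry=0x20007 [P=1 RW=1 US=1 PS=0]
  L1: frame=0x20 idx=9 entry=0x22007 [P=1 RW=1 US=1 PS=0]
  → PA=0x2234A  (2 entries read)
#2 VA=0x240945F (r,kernel):
  L0: frame=0x18 idx=18 entry=0x25007 [P=1 RW=1 US=1 PS=0]
  L1: frame=0x25 idx=9 entry=0x26007 [P=1 RW=1 US=1 PS=0]
  → PA=0x2645F  (2 entries read)
#3 VA=0x2E09362 (r,kernel):
  L0: frame=0x18 idx=23 entry=0x28007 [P=1 RW=1 US=1 PS=0]
  L1: frame=0x28 idx=9 entry=0x2B007 [P=1 RW=1 US=1 PS=0]
  → PA=0x2B362  (2 entries read)
#4 VA=0x3C002E2 (r,kernel):
  L0: frame=0x18 idx=30 entry=0x2E007 [P=1 RW=1 US=1 PS=0]
  L1: frame=0x2E idx=0 entry=0x30007 [P=1 RW=1 US=1 PS=0]
  → PA=0x302E2  (2 entries read)
#5 VA=0x3A1A7B8 (r,kernel):
  L0: frame=0x18 idx=29 entry=0x31007 [P=1 RW=1 US=1 PS=0]
  L1: frame=0x31 idx=26 entry=0x35007 [P=1 RW=1 US=1 PS=0]
  → PA=0x357B8  (2 entries read)
#6 VA=0xC0ABD1 (r,kernel):
  L0: frame=0x18 idx=6 entry=0x36007 [P=1 RW=1 US=1 PS=0]
  L1: frame=0x36 idx=10 entry=0x3A007 [P=1 RW=1 US=1 PS=0]
  → PA=0x3ABD1  (2 entries read)
#7 VA=0x200501F (r,kernel):
  L0: frame=0x18 idx=16 entry=0x3B007 [P=1 RW=1 US=1 PS=0]
  L1: frame=0x3B idx=5 entry=0x3C007 [P=1 RW=1 US=1 PS=0]
  → PA=0x3C01F  (2 entries read)

Access #4 fault: NONE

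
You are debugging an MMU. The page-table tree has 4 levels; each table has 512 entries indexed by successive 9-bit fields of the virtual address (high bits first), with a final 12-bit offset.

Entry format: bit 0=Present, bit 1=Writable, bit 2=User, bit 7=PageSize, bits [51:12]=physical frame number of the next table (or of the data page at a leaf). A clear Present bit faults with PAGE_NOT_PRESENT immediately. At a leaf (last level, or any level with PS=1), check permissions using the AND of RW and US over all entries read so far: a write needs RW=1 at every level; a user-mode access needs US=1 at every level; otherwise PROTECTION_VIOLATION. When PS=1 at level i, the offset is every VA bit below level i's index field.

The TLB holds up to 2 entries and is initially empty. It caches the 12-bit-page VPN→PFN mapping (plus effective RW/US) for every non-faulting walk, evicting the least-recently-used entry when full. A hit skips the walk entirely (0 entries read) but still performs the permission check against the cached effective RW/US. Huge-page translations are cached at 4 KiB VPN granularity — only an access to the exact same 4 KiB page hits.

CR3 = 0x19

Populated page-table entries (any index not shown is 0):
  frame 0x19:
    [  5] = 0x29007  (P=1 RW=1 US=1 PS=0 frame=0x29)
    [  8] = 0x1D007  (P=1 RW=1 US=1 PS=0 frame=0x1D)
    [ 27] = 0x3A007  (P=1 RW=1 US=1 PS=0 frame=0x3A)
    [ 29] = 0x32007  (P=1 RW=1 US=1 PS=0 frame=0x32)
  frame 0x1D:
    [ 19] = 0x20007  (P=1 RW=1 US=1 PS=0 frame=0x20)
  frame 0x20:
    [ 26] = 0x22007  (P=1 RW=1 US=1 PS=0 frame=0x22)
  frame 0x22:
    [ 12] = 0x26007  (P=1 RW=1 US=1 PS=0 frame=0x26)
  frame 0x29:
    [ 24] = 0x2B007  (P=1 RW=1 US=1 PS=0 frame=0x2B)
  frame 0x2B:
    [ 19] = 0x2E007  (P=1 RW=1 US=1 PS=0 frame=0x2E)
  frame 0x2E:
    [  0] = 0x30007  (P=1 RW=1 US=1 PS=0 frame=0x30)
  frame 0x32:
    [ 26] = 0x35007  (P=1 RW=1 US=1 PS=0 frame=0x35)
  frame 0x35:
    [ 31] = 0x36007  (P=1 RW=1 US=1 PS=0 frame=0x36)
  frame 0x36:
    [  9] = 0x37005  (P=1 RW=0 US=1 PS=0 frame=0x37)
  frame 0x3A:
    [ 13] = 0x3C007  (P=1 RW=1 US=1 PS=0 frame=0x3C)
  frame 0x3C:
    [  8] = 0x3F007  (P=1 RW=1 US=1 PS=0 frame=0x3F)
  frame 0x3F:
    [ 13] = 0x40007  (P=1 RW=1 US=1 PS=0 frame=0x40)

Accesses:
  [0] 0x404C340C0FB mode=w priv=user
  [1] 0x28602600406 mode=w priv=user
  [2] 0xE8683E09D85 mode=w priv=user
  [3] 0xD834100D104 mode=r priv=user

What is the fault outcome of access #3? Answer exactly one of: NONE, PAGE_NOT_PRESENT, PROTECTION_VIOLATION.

Walk each access:
#0 VA=0x404C340C0FB (w,user):
  lvl0: tbl 0x19, slot 8 ⇒ 0x1D007 (P1/RW1/US1/PS0)
  lvl1: tbl 0x1D, slot 19 ⇒ 0x20007 (P1/RW1/US1/PS0)
  lvl2: tbl 0x20, slot 26 ⇒ 0x22007 (P1/RW1/US1/PS0)
  lvl3: tbl 0x22, slot 12 ⇒ 0x26007 (P1/RW1/US1/PS0)
  ⇒ phys 0x260FB  [4 reads]
#1 VA=0x28602600406 (w,user):
  lvl0: tbl 0x19, slot 5 ⇒ 0x29007 (P1/RW1/US1/PS0)
  lvl1: tbl 0x29, slot 24 ⇒ 0x2B007 (P1/RW1/US1/PS0)
  lvl2: tbl 0x2B, slot 19 ⇒ 0x2E007 (P1/RW1/US1/PS0)
  lvl3: tbl 0x2E, slot 0 ⇒ 0x30007 (P1/RW1/US1/PS0)
  ⇒ phys 0x30406  [4 reads]
#2 VA=0xE8683E09D85 (w,user):
  lvl0: tbl 0x19, slot 29 ⇒ 0x32007 (P1/RW1/US1/PS0)
  lvl1: tbl 0x32, slot 26 ⇒ 0x35007 (P1/RW1/US1/PS0)
  lvl2: tbl 0x35, slot 31 ⇒ 0x36007 (P1/RW1/US1/PS0)
  lvl3: tbl 0x36, slot 9 ⇒ 0x37005 (P1/RW0/US1/PS0)
  ⇒ fault: PROTECTION_VIOLATION  — 4 lookups
#3 VA=0xD834100D104 (r,user):
  lvl0: tbl 0x19, slot 27 ⇒ 0x3A007 (P1/RW1/US1/PS0)
  lvl1: tbl 0x3A, slot 13 ⇒ 0x3C007 (P1/RW1/US1/PS0)
  lvl2: tbl 0x3C, slot 8 ⇒ 0x3F007 (P1/RW1/US1/PS0)
  lvl3: tbl 0x3F, slot 13 ⇒ 0x40007 (P1/RW1/US1/PS0)
  ⇒ phys 0x40104  [4 reads]

Access #3 fault: NONE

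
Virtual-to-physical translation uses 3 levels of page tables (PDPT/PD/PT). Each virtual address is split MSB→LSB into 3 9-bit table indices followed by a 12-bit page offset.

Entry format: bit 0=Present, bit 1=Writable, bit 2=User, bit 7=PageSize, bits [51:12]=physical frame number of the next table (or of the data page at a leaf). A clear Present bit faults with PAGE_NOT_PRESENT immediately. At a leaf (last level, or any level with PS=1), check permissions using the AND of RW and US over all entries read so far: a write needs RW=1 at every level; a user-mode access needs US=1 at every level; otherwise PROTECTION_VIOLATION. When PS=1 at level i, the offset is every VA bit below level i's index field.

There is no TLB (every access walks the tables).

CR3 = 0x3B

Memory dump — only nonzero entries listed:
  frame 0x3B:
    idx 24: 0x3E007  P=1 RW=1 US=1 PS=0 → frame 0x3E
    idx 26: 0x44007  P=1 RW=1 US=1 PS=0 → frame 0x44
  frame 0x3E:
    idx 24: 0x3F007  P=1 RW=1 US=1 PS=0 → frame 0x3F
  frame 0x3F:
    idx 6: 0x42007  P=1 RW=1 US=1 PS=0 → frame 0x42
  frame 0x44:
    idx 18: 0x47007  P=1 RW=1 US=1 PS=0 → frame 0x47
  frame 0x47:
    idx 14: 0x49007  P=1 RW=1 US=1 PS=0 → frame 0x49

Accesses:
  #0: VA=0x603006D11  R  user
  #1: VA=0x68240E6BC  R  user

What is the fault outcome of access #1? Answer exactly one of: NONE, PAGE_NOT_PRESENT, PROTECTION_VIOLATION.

Walk each access:
#0 VA=0x603006D11 (r,user):
  [0] read 0x3B idx=24: raw=0x3E007 flags P=1 W=1 U=1 S=0
  [1] read 0x3E idx=24: raw=0x3F007 flags P=1 W=1 U=1 S=0
  [2] read 0x3F idx=6: raw=0x42007 flags P=1 W=1 U=1 S=0
  ✓ 0x42D11  — 3 lookups
#1 VA=0x68240E6BC (r,user):
  [0] read 0x3B idx=26: raw=0x44007 flags P=1 W=1 U=1 S=0
  [1] read 0x44 idx=18: raw=0x47007 flags P=1 W=1 U=1 S=0
  [2] read 0x47 idx=14: raw=0x49007 flags P=1 W=1 U=1 S=0
  ✓ 0x496BC  — 3 lookups

Access #1 fault: NONE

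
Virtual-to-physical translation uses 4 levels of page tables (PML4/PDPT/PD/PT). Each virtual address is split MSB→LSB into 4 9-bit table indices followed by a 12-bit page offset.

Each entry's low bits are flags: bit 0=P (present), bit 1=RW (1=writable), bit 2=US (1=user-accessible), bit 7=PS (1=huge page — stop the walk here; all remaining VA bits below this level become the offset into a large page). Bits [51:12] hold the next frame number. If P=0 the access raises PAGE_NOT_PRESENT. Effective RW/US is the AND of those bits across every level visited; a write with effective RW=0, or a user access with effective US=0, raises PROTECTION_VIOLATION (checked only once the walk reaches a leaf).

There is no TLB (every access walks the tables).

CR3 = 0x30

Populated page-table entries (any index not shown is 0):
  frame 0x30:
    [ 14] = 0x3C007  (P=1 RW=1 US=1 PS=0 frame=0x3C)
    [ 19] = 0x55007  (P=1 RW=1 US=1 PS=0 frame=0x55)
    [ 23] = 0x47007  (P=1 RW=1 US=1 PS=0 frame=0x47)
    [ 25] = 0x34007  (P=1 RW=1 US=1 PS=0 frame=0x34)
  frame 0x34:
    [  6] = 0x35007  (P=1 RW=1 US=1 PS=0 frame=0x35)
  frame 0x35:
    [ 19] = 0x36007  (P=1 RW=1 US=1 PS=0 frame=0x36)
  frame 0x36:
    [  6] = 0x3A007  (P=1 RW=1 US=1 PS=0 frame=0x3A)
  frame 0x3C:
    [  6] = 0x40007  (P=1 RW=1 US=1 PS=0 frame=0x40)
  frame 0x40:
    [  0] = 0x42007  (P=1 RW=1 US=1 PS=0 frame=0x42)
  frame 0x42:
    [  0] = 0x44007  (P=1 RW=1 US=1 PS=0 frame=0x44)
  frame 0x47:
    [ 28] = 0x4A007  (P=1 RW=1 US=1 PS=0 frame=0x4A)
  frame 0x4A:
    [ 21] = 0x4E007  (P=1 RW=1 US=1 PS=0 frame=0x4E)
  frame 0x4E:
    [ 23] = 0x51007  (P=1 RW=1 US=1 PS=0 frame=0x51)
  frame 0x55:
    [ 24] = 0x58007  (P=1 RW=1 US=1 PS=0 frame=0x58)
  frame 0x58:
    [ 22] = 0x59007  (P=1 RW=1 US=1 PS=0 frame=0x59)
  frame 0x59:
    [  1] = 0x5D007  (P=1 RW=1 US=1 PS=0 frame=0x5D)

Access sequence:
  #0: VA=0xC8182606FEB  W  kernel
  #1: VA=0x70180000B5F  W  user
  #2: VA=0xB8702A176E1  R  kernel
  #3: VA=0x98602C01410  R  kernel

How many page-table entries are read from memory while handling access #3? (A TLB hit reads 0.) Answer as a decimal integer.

Walk each access:
#0 VA=0xC8182606FEB (w,kernel):
  L0: frame=0x30 idx=25 entry=0x34007 [P=1 RW=1 US=1 PS=0]
  L1: frame=0x34 idx=6 entry=0x35007 [P=1 RW=1 US=1 PS=0]
  L2: frame=0x35 idx=19 entry=0x36007 [P=1 RW=1 US=1 PS=0]
  L3: frame=0x36 idx=6 entry=0x3A007 [P=1 RW=1 US=1 PS=0]
  ⇒ phys 0x3AFEB  [4 reads]
#1 VA=0x70180000B5F (w,user):
  L0: frame=0x30 idx=14 entry=0x3C007 [P=1 RW=1 US=1 PS=0]
  L1: frame=0x3C idx=6 entry=0x40007 [P=1 RW=1 US=1 PS=0]
  L2: frame=0x40 idx=0 entry=0x42007 [P=1 RW=1 US=1 PS=0]
  L3: frame=0x42 idx=0 entry=0x44007 [P=1 RW=1 US=1 PS=0]
  ⇒ phys 0x44B5F  [4 reads]
#2 VA=0xB8702A176E1 (r,kernel):
  L0: frame=0x30 idx=23 entry=0x47007 [P=1 RW=1 US=1 PS=0]
  L1: frame=0x47 idx=28 entry=0x4A007 [P=1 RW=1 US=1 PS=0]
  L2: frame=0x4A idx=21 entry=0x4E007 [P=1 RW=1 US=1 PS=0]
  L3: frame=0x4E idx=23 entry=0x51007 [P=1 RW=1 US=1 PS=0]
  ⇒ phys 0x516E1  [4 reads]
#3 VA=0x98602C01410 (r,kernel):
  L0: frame=0x30 idx=19 entry=0x55007 [P=1 RW=1 US=1 PS=0]
  L1: frame=0x55 idx=24 entry=0x58007 [P=1 RW=1 US=1 PS=0]
  L2: frame=0x58 idx=22 entry=0x59007 [P=1 RW=1 US=1 PS=0]
  L3: frame=0x59 idx=1 entry=0x5D007 [P=1 RW=1 US=1 PS=0]
  ⇒ phys 0x5D410  [4 reads]

Entries read for #3: 4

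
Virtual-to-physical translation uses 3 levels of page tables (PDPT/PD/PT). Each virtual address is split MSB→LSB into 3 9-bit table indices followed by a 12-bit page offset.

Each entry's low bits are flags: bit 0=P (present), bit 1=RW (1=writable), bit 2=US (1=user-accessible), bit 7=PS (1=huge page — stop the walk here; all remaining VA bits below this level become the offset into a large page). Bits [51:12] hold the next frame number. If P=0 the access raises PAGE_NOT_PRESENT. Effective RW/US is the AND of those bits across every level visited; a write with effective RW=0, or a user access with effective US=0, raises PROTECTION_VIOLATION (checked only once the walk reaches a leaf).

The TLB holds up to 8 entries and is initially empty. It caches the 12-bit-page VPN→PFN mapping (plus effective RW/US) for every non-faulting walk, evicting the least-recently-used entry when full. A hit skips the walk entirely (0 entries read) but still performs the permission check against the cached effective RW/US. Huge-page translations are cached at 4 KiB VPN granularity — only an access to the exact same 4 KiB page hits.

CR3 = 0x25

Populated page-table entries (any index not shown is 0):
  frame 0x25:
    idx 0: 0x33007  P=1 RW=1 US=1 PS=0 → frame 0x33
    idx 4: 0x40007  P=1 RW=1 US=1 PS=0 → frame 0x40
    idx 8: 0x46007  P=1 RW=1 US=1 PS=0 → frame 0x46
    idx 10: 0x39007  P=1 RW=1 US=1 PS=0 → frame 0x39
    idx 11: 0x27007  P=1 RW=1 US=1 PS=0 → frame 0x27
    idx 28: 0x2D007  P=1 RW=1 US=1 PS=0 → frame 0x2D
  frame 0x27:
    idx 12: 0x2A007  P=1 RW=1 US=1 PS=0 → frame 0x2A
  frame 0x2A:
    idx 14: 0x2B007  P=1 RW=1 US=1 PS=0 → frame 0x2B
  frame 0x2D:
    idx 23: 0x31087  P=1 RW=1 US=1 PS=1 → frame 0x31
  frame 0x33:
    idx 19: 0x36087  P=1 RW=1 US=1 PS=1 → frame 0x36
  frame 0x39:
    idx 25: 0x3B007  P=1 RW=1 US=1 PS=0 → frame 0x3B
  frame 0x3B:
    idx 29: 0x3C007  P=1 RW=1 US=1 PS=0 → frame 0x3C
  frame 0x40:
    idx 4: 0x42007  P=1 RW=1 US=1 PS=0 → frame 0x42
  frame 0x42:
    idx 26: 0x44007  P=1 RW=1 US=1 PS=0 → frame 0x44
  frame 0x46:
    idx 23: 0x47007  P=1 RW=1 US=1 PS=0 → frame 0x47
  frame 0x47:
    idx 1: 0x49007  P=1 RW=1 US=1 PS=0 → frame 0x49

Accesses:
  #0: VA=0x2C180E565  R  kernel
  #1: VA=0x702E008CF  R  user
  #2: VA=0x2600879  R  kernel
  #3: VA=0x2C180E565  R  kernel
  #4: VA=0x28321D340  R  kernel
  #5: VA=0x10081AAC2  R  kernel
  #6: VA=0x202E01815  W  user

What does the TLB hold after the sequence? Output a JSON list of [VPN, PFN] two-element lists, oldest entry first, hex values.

Walk each access:
#0 VA=0x2C180E565 (r,kernel):
  [0] read 0x25 idx=11: raw=0x27007 flags P=1 W=1 U=1 S=0
  [1] read 0x27 idx=12: raw=0x2A007 flags P=1 W=1 U=1 S=0
  [2] read 0x2A idx=14: raw=0x2B007 flags P=1 W=1 U=1 S=0
  → PA=0x2B565  (3 entries read)
#1 VA=0x702E008CF (r,user):
  [0] read 0x25 idx=28: raw=0x2D007 flags P=1 W=1 U=1 S=0
  [1] read 0x2D idx=23: raw=0x31087 flags P=1 W=1 U=1 S=1
  → PA=0x318CF (huge @L1)  (2 entries read)
#2 VA=0x2600879 (r,kernel):
  [0] read 0x25 idx=0: raw=0x33007 flags P=1 W=1 U=1 S=0
  [1] read 0x33 idx=19: raw=0x36087 flags P=1 W=1 U=1 S=1
  → PA=0x36879 (huge @L1)  (2 entries read)
#3 VA=0x2C180E565 (r,kernel):
  TLB hit vpn=0x2C180E → PA=0x2B565
#4 VA=0x28321D340 (r,kernel):
  [0] read 0x25 idx=10: raw=0x39007 flags P=1 W=1 U=1 S=0
  [1] read 0x39 idx=25: raw=0x3B007 flags P=1 W=1 U=1 S=0
  [2] read 0x3B idx=29: raw=0x3C007 flags P=1 W=1 U=1 S=0
  → PA=0x3C340  (3 entries read)
#5 VA=0x10081AAC2 (r,kernel):
  [0] read 0x25 idx=4: raw=0x40007 flags P=1 W=1 U=1 S=0
  [1] read 0x40 idx=4: raw=0x42007 flags P=1 W=1 U=1 S=0
  [2] read 0x42 idx=26: raw=0x44007 flags P=1 W=1 U=1 S=0
  → PA=0x44AC2  (3 entries read)
#6 VA=0x202E01815 (w,user):
  [0] read 0x25 idx=8: raw=0x46007 flags P=1 W=1 U=1 S=0
  [1] read 0x46 idx=23: raw=0x47007 flags P=1 W=1 U=1 S=0
  [2] read 0x47 idx=1: raw=0x49007 flags P=1 W=1 U=1 S=0
  → PA=0x49815  (3 entries read)

TLB: [["0x702E00", "0x31"], ["0x2600", "0x36"], ["0x2C180E", "0x2B"], ["0x28321D", "0x3C"], ["0x10081A", "0x44"], ["0x202E01", "0x49"]]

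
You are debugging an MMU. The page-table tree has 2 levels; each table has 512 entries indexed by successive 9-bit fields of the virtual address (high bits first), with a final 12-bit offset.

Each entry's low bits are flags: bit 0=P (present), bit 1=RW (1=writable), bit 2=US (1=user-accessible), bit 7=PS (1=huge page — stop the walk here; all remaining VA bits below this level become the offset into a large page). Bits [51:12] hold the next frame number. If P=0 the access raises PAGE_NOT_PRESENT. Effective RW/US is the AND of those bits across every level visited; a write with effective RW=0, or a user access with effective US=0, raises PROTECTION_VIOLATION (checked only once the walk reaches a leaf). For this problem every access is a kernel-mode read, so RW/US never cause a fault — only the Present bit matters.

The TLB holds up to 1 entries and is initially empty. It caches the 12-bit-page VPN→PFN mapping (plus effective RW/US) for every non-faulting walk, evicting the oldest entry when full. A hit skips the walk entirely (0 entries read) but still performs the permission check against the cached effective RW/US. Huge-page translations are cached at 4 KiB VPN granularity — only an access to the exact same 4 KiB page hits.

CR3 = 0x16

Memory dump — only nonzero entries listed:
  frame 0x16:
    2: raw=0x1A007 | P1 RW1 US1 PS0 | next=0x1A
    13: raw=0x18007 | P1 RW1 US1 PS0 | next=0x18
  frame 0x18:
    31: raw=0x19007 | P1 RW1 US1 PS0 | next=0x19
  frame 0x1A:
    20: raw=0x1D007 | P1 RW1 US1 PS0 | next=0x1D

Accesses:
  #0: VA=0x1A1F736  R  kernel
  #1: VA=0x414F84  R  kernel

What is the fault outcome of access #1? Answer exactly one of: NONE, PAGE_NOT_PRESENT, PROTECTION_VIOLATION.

Walk each access:
#0 VA=0x1A1F736 (r,kernel):
  lvl0: tbl 0x16, slot 13 ⇒ 0x18007 (P1/RW1/US1/PS0)
  lvl1: tbl 0x18, slot 31 ⇒ 0x19007 (P1/RW1/US1/PS0)
  ✓ 0x19736  — 2 lookups
#1 VA=0x414F84 (r,kernel):
  lvl0: tbl 0x16, slot 2 ⇒ 0x1A007 (P1/RW1/US1/PS0)
  lvl1: tbl 0x1A, slot 20 ⇒ 0x1D007 (P1/RW1/US1/PS0)
  ✓ 0x1DF84  — 2 lookups

Access #1 fault: NONE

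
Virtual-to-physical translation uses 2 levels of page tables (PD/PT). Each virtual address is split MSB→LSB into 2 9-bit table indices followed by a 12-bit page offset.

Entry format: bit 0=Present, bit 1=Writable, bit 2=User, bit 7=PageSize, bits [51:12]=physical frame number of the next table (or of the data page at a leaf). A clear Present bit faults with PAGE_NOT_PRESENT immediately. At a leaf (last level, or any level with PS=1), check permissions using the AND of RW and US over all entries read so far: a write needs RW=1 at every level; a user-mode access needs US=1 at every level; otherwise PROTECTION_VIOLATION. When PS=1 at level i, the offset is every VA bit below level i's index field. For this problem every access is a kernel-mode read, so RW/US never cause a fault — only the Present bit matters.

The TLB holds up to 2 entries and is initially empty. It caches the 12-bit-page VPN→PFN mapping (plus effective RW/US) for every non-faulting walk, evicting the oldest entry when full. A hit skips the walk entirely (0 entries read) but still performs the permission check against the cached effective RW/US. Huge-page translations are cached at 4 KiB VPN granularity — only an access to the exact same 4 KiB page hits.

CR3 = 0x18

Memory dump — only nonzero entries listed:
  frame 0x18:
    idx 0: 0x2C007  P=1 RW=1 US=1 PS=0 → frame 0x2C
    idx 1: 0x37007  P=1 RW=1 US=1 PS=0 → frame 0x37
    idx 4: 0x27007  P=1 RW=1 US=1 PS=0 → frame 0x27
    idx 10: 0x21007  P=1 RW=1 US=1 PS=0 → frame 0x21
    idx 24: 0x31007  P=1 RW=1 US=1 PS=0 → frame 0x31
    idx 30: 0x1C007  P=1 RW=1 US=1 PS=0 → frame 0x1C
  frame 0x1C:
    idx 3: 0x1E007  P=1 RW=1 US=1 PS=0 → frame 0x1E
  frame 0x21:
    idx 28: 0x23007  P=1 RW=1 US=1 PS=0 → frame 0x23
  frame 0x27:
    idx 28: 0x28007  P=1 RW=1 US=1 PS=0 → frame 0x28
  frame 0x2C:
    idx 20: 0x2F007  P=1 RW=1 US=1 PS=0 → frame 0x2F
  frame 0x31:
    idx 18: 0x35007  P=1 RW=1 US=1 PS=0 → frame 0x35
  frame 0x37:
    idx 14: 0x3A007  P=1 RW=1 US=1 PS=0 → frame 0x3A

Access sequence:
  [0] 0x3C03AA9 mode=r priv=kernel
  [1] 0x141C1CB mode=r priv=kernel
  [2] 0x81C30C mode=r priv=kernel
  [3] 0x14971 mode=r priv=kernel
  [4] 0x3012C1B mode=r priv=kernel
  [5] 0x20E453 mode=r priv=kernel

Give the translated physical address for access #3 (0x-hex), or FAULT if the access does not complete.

Per-access translation:
#0 VA=0x3C03AA9 (r,kernel):
  [0] read 0x18 idx=30: raw=0x1C007 flags P=1 W=1 U=1 S=0
  [1] read 0x1C idx=3: raw=0x1E007 flags P=1 W=1 U=1 S=0
  → PA=0x1EAA9  (2 entries read)
#1 VA=0x141C1CB (r,kernel):
  [0] read 0x18 idx=10: raw=0x21007 flags P=1 W=1 U=1 S=0
  [1] read 0x21 idx=28: raw=0x23007 flags P=1 W=1 U=1 S=0
  → PA=0x231CB  (2 entries read)
#2 VA=0x81C30C (r,kernel):
  [0] read 0x18 idx=4: raw=0x27007 flags P=1 W=1 U=1 S=0
  [1] read 0x27 idx=28: raw=0x28007 flags P=1 W=1 U=1 S=0
  → PA=0x2830C  (2 entries read)
#3 VA=0x14971 (r,kernel):
  [0] read 0x18 idx=0: raw=0x2C007 flags P=1 W=1 U=1 S=0
  [1] read 0x2C idx=20: raw=0x2F007 flags P=1 W=1 U=1 S=0
  → PA=0x2F971  (2 entries read)
#4 VA=0x3012C1B (r,kernel):
  [0] read 0x18 idx=24: raw=0x31007 flags P=1 W=1 U=1 S=0
  [1] read 0x31 idx=18: raw=0x35007 flags P=1 W=1 U=1 S=0
  → PA=0x35C1B  (2 entries read)
#5 VA=0x20E453 (r,kernel):
  [0] read 0x18 idx=1: raw=0x37007 flags P=1 W=1 U=1 S=0
  [1] read 0x37 idx=14: raw=0x3A007 flags P=1 W=1 U=1 S=0
  → PA=0x3A453  (2 entries read)

Access #3 PA: 0x2F971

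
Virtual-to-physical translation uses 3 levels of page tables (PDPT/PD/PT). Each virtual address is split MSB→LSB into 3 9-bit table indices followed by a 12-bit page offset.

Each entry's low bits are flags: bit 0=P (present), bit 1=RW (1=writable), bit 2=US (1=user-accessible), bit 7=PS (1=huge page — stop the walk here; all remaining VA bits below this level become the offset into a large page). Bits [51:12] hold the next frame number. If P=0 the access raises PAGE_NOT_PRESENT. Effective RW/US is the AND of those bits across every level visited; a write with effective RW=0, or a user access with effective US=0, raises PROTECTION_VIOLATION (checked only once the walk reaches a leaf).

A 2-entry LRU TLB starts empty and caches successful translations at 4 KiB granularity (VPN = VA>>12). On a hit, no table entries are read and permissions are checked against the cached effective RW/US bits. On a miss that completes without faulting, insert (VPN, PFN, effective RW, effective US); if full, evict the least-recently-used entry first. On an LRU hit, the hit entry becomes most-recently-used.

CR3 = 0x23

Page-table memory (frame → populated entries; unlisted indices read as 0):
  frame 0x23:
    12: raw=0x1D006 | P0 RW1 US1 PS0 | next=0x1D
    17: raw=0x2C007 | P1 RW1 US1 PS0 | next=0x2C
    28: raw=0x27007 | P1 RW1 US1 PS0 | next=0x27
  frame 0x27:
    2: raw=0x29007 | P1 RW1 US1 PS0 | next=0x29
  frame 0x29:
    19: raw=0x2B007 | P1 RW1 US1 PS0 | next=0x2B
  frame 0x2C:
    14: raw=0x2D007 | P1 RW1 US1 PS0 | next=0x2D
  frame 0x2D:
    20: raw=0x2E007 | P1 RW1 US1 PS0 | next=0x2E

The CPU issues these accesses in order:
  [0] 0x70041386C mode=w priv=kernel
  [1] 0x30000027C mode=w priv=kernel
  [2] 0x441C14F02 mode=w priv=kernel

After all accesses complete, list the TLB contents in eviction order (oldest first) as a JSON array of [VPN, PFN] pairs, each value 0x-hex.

Walk each access:
#0 VA=0x70041386C (w,kernel):
  L0 @0x23[28] → 0x27007  P=1,RW=1,US=1,PS=0
  L1 @0x27[2] → 0x29007  P=1,RW=1,US=1,PS=0
  L2 @0x29[19] → 0x2B007  P=1,RW=1,US=1,PS=0
  ✓ 0x2B86C  — 3 lookups
#1 VA=0x30000027C (w,kernel):
  L0 @0x23[12] → 0x1D006  P=0,RW=1,US=1,PS=0
  → PAGE_NOT_PRESENT  (1 entries read)
#2 VA=0x441C14F02 (w,kernel):
  L0 @0x23[17] → 0x2C007  P=1,RW=1,US=1,PS=0
  L1 @0x2C[14] → 0x2D007  P=1,RW=1,US=1,PS=0
  L2 @0x2D[20] → 0x2E007  P=1,RW=1,US=1,PS=0
  ✓ 0x2EF02  — 3 lookups

TLB: [["0x700413", "0x2B"], ["0x441C14", "0x2E"]]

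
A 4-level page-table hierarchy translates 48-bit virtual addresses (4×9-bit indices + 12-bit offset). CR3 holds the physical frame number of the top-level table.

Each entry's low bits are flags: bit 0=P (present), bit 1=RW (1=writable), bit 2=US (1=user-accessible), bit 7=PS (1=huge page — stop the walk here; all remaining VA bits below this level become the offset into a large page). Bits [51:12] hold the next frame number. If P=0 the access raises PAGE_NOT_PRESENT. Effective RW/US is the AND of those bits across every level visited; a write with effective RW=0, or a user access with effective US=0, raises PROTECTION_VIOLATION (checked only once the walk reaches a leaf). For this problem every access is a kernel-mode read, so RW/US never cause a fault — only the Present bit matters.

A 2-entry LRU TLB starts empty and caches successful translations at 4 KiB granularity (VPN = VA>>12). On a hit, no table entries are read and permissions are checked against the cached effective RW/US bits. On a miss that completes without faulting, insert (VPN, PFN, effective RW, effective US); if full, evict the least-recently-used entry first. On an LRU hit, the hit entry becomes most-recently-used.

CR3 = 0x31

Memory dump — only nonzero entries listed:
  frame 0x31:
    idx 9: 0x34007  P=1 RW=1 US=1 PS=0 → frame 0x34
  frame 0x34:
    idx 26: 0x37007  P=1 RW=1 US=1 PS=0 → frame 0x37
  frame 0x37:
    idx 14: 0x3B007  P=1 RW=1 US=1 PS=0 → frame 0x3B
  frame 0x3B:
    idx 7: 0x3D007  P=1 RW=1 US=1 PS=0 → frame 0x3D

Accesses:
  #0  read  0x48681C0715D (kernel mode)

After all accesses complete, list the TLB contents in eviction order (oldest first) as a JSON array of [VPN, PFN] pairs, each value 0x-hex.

Per-access translation:
#0 VA=0x48681C0715D (r,kernel):
  L0: frame=0x31 idx=9 entry=0x34007 [P=1 RW=1 US=1 PS=0]
  L1: frame=0x34 idx=26 entry=0x37007 [P=1 RW=1 US=1 PS=0]
  L2: frame=0x37 idx=14 entry=0x3B007 [P=1 RW=1 US=1 PS=0]
  L3: frame=0x3B idx=7 entry=0x3D007 [P=1 RW=1 US=1 PS=0]
  ⇒ phys 0x3D15D  [4 reads]

TLB: [["0x48681C07", "0x3D"]]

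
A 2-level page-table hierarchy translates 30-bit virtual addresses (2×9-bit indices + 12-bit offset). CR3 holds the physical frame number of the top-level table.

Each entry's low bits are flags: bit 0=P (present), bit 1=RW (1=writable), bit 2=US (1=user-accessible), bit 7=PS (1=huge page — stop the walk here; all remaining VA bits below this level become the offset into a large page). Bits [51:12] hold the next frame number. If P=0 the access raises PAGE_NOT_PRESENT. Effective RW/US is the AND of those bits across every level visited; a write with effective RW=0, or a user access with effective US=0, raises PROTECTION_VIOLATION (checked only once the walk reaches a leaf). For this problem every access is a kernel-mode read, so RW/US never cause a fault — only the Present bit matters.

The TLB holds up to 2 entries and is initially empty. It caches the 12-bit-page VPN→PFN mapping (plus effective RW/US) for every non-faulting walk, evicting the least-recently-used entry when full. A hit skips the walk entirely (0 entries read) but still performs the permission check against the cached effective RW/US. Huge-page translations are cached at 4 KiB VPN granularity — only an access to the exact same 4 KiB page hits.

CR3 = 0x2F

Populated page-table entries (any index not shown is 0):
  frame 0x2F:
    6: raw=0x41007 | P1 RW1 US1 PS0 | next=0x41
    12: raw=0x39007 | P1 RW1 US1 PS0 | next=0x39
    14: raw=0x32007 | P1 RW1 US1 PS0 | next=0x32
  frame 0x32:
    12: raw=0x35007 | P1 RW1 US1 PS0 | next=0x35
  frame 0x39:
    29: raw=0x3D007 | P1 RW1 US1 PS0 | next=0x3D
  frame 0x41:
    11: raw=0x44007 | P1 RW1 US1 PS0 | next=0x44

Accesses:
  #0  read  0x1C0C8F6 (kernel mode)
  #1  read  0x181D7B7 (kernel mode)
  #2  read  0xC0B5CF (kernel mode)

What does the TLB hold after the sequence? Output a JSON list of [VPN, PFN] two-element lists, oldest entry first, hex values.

Walk each access:
#0 VA=0x1C0C8F6 (r,kernel):
  lvl0: tbl 0x2F, slot 14 ⇒ 0x32007 (P1/RW1/US1/PS0)
  lvl1: tbl 0x32, slot 12 ⇒ 0x35007 (P1/RW1/US1/PS0)
  → PA=0x358F6  (2 entries read)
#1 VA=0x181D7B7 (r,kernel):
  lvl0: tbl 0x2F, slot 12 ⇒ 0x39007 (P1/RW1/US1/PS0)
  lvl1: tbl 0x39, slot 29 ⇒ 0x3D007 (P1/RW1/US1/PS0)
  → PA=0x3D7B7  (2 entries read)
#2 VA=0xC0B5CF (r,kernel):
  lvl0: tbl 0x2F, slot 6 ⇒ 0x41007 (P1/RW1/US1/PS0)
  lvl1: tbl 0x41, slot 11 ⇒ 0x44007 (P1/RW1/US1/PS0)
  → PA=0x445CF  (2 entries read)

TLB: [["0x181D", "0x3D"], ["0xC0B", "0x44"]]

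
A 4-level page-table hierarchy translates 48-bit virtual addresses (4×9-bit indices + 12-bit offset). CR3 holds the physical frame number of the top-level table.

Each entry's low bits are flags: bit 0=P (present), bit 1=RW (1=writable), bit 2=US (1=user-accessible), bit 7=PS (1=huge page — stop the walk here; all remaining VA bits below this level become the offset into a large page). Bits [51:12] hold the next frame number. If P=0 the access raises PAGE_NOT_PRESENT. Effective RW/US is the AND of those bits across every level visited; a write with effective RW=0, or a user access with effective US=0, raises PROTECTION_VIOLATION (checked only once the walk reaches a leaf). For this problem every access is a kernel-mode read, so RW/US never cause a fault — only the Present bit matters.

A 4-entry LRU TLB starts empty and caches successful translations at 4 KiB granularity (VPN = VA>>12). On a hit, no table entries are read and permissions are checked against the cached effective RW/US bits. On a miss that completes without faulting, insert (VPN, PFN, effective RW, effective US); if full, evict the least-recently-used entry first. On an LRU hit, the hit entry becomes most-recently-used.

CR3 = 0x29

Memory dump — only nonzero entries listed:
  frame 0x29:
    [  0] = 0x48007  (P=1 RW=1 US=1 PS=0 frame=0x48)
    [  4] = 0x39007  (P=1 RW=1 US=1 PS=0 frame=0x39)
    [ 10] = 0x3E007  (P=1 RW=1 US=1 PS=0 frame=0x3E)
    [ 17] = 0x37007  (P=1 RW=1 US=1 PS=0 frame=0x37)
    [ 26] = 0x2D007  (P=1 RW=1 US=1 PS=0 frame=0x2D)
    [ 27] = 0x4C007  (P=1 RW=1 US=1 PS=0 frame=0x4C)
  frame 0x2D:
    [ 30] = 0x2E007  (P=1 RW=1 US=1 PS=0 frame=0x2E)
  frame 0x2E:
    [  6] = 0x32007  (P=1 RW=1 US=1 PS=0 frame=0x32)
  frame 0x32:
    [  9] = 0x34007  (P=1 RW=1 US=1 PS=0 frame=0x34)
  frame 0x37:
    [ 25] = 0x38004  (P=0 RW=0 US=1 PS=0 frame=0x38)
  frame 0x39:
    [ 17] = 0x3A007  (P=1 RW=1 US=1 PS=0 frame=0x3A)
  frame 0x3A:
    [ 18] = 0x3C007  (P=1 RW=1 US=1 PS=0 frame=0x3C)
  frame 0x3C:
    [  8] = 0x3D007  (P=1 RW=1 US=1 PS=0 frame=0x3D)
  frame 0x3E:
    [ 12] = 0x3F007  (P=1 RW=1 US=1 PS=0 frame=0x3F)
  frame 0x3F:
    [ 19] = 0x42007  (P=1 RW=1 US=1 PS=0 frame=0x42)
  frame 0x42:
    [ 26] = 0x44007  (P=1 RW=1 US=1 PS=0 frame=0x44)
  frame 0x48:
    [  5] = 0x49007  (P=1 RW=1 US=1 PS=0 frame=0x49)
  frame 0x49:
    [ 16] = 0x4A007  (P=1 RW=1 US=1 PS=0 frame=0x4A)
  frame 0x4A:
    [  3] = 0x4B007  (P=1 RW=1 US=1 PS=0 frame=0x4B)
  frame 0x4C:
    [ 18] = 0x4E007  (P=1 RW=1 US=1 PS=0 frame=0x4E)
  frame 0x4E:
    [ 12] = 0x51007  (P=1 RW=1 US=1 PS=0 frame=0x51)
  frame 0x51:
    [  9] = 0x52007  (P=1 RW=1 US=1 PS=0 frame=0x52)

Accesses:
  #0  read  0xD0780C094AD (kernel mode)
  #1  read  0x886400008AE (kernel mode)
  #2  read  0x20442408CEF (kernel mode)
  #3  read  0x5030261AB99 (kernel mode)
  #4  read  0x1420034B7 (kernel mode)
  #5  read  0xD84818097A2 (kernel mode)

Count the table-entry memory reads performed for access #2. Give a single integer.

Walk each access:
#0 VA=0xD0780C094AD (r,kernel):
  lvl0: tbl 0x29, slot 26 ⇒ 0x2D007 (P1/RW1/US1/PS0)
  lvl1: tbl 0x2D, slot 30 ⇒ 0x2E007 (P1/RW1/US1/PS0)
  lvl2: tbl 0x2E, slot 6 ⇒ 0x32007 (P1/RW1/US1/PS0)
  lvl3: tbl 0x32, slot 9 ⇒ 0x34007 (P1/RW1/US1/PS0)
  → PA=0x344AD  (4 entries read)
#1 VA=0x886400008AE (r,kernel):
  lvl0: tbl 0x29, slot 17 ⇒ 0x37007 (P1/RW1/US1/PS0)
  lvl1: tbl 0x37, slot 25 ⇒ 0x38004 (P0/RW0/US1/PS0)
  → PAGE_NOT_PRESENT  (2 entries read)
#2 VA=0x20442408CEF (r,kernel):
  lvl0: tbl 0x29, slot 4 ⇒ 0x39007 (P1/RW1/US1/PS0)
  lvl1: tbl 0x39, slot 17 ⇒ 0x3A007 (P1/RW1/US1/PS0)
  lvl2: tbl 0x3A, slot 18 ⇒ 0x3C007 (P1/RW1/US1/PS0)
  lvl3: tbl 0x3C, slot 8 ⇒ 0x3D007 (P1/RW1/US1/PS0)
  → PA=0x3DCEF  (4 entries read)
#3 VA=0x5030261AB99 (r,kernel):
  lvl0: tbl 0x29, slot 10 ⇒ 0x3E007 (P1/RW1/US1/PS0)
  lvl1: tbl 0x3E, slot 12 ⇒ 0x3F007 (P1/RW1/US1/PS0)
  lvl2: tbl 0x3F, slot 19 ⇒ 0x42007 (P1/RW1/US1/PS0)
  lvl3: tbl 0x42, slot 26 ⇒ 0x44007 (P1/RW1/US1/PS0)
  → PA=0x44B99  (4 entries read)
#4 VA=0x1420034B7 (r,kernel):
  lvl0: tbl 0x29, slot 0 ⇒ 0x48007 (P1/RW1/US1/PS0)
  lvl1: tbl 0x48, slot 5 ⇒ 0x49007 (P1/RW1/US1/PS0)
  lvl2: tbl 0x49, slot 16 ⇒ 0x4A007 (P1/RW1/US1/PS0)
  lvl3: tbl 0x4A, slot 3 ⇒ 0x4B007 (P1/RW1/US1/PS0)
  → PA=0x4B4B7  (4 entries read)
#5 VA=0xD84818097A2 (r,kernel):
  lvl0: tbl 0x29, slot 27 ⇒ 0x4C007 (P1/RW1/US1/PS0)
  lvl1: tbl 0x4C, slot 18 ⇒ 0x4E007 (P1/RW1/US1/PS0)
  lvl2: tbl 0x4E, slot 12 ⇒ 0x51007 (P1/RW1/US1/PS0)
  lvl3: tbl 0x51, slot 9 ⇒ 0x52007 (P1/RW1/US1/PS0)
  → PA=0x527A2  (4 entries read)

Entries read for #2: 4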